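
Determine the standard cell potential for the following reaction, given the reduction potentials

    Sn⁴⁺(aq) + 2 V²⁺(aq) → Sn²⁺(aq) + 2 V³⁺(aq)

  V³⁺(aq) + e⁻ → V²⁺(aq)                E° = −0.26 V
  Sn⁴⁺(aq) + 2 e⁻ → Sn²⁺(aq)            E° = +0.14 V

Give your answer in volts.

+0.40 V

Sn⁴⁺(aq) gains electrons, so the Sn⁴⁺/Sn²⁺ couple is the cathode; the V³⁺/V²⁺ couple is the anode.
E°cell = E°(cathode) − E°(anode) = +0.14 − (−0.26) = +0.40 V.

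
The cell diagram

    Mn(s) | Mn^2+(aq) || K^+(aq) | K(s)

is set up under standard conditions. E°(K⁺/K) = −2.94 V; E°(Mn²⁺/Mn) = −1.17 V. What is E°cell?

−1.77 V

By convention the left-hand electrode in cell notation is the anode (oxidation) and the right-hand electrode is the cathode (reduction).
E°cell = E°(right) − E°(left) = −2.94 − (−1.17) = −1.77 V.
The negative sign shows that, as written, the cell would require an external voltage to drive the reaction.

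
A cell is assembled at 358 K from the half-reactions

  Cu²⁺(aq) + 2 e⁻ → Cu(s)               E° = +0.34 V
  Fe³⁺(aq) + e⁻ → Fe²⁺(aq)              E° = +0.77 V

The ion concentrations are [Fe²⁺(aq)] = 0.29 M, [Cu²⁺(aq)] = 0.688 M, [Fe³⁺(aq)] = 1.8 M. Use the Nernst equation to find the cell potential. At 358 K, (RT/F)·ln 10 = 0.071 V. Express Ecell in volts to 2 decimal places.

Fe³⁺/Fe²⁺ is reduced (cathode, E° = +0.77 V) and Cu²⁺/Cu is oxidized (anode).
E°cell = E°cat − E°an = +0.77 − (+0.34) = +0.43 V; n = 2.
The balanced reaction is 2 Fe³⁺(aq) + Cu(s) → 2 Fe²⁺(aq) + Cu²⁺(aq), so Q = ([Fe²⁺(aq)]^2·[Cu²⁺(aq)]) / [Fe³⁺(aq)]^2 = 0.0179 and log Q = −1.748.
E = E° − (0.071/n)·log Q = +0.43 − (0.071/2)(−1.748) = +0.49 V.

+0.49 V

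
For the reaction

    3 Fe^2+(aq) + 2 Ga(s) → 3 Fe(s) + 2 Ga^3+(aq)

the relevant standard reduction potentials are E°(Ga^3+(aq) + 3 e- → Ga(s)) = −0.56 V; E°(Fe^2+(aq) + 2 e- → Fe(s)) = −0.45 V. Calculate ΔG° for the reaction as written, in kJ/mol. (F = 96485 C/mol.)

In the reaction as written Fe^2+(aq) is reduced, so the Fe²⁺/Fe couple is the cathode and Ga³⁺/Ga is the anode.
E°cell = −0.45 − (−0.56) = +0.11 V; balancing electrons gives n = 6.
ΔG° = −nFE°cell = −(6)(96485)(+0.11) J/mol = −63.7 kJ/mol.

−63.7 kJ/mol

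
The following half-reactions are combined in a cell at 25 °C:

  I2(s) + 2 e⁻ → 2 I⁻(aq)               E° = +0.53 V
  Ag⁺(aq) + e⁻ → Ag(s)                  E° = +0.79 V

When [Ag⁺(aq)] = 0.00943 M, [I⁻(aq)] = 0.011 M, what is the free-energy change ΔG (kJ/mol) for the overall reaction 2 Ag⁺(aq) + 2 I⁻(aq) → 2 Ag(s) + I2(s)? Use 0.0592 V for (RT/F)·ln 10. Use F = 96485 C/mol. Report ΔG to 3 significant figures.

The standard cell potential is +0.79 − (+0.53) = +0.26 V, with n = 2 electrons in the balanced equation.
Q = 1 / ([Ag⁺(aq)]^2·[I⁻(aq)]^2) = 9.29×10^7, so log Q = 7.968 and E = +0.26 − (0.0592/2)(7.968) = +0.0241 V.
ΔG = −nFE = −(2)(96485)(+0.0241) J/mol = −4.65 kJ/mol.

−4.65 kJ/mol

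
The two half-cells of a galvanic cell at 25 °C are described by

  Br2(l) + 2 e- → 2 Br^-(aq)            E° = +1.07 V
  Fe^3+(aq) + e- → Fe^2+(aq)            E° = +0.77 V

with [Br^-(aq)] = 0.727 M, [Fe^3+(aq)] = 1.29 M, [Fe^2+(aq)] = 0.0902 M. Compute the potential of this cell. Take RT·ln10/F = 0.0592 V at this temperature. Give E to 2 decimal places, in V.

Since E°(Br₂/Br⁻) > E°(Fe³⁺/Fe²⁺), Br₂/Br⁻ serves as the cathode.
The standard potential is +1.07 − (+0.77) = +0.30 V and the balanced reaction transfers n = 2 electrons.
Balancing gives Br2(l) + 2 Fe^2+(aq) → 2 Br^-(aq) + 2 Fe^3+(aq); hence Q = ([Br^-(aq)]^2·[Fe^3+(aq)]^2) / [Fe^2+(aq)]^2 = 108 (log Q = 2.034).
E = E° − (0.0592/n)·log Q = +0.30 − (0.0592/2)(2.034) = +0.24 V.

+0.24 V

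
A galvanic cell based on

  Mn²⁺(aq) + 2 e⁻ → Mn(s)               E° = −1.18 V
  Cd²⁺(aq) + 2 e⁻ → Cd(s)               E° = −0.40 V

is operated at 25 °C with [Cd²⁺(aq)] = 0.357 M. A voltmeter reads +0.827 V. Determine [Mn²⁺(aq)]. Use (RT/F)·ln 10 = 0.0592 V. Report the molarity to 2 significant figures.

0.0092 M

With Cd²⁺/Cd at the cathode and Mn²⁺/Mn at the anode, E°cell = −0.40 − (−1.18) = +0.78 V (n = 2).
From the Nernst equation, log Q = n(E° − E)/0.0592 = 2·(+0.78 − (+0.827))/0.0592 = −1.588.
Balancing electrons gives Cd²⁺(aq) + Mn(s) → Cd(s) + Mn²⁺(aq); thus Q = [Mn²⁺(aq)] / [Cd²⁺(aq)].
Solving for the unknown gives log [Mn²⁺(aq)] = −2.035, so [Mn²⁺(aq)] ≈ 0.0092 M.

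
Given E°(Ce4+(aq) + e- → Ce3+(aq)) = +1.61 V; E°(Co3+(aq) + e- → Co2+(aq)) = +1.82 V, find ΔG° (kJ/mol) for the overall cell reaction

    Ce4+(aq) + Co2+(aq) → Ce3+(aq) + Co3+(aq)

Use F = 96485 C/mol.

In the reaction as written Ce4+(aq) is reduced, so the Ce⁴⁺/Ce³⁺ couple is the cathode and Co³⁺/Co²⁺ is the anode.
E°cell = +1.61 − (+1.82) = −0.21 V; balancing electrons gives n = 1.
ΔG° = −nFE°cell = −(1)(96485)(−0.21) J/mol = +20.3 kJ/mol.

+20.3 kJ/mol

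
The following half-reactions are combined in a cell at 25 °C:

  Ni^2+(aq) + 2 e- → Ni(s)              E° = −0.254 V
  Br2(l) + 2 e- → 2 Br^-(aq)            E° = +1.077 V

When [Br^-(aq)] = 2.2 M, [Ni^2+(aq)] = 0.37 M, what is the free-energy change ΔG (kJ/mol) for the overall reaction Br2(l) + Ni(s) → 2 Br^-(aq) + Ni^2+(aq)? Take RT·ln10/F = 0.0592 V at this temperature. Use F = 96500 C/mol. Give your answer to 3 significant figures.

−255 kJ/mol

With Br₂/Br⁻ reduced at the cathode, E°cell = +1.077 − (−0.254) = +1.331 V and n = 2.
Q = [Br^-(aq)]^2·[Ni^2+(aq)] = 1.79, so log Q = 0.253 and E = +1.331 − (0.0592/2)(0.253) = +1.3235 V.
Finally ΔG = −nFE = −(2)(96500 C/mol)(+1.3235 V) = −255 kJ/mol.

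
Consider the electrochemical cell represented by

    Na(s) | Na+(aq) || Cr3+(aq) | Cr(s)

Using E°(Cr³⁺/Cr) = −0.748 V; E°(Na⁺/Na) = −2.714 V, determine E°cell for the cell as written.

+1.966 V

By convention the left-hand electrode in cell notation is the anode (oxidation) and the right-hand electrode is the cathode (reduction).
E°cell = E°(right) − E°(left) = −0.748 − (−2.714) = +1.966 V.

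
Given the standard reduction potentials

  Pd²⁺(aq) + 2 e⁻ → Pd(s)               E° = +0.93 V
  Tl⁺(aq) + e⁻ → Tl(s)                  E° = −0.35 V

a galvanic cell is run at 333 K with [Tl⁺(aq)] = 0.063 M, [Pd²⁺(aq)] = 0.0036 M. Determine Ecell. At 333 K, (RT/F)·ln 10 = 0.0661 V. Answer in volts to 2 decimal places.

+1.28 V

Since E°(Pd²⁺/Pd) > E°(Tl⁺/Tl), Pd²⁺/Pd serves as the cathode.
E°cell = +0.93 − (−0.35) = +1.28 V, with n = 2 electrons transferred.
The balanced reaction is Pd²⁺(aq) + 2 Tl(s) → Pd(s) + 2 Tl⁺(aq), so Q = [Tl⁺(aq)]^2 / [Pd²⁺(aq)] = 1.1 and log Q = 0.042.
E = E° − (0.0661/n)·log Q = +1.28 − (0.0661/2)(0.042) = +1.28 V.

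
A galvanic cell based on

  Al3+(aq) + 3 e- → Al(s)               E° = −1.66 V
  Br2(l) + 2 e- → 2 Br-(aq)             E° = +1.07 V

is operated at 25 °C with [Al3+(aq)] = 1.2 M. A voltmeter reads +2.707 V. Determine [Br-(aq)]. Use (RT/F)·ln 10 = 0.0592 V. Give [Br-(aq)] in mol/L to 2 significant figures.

The Br₂/Br⁻ couple has the larger reduction potential, so it is the cathode: E°cell = +1.07 − (−1.66) = +2.73 V and n = 6.
From the Nernst equation, log Q = n(E° − E)/0.0592 = 6·(+2.73 − (+2.707))/0.0592 = 2.331.
For 3 Br2(l) + 2 Al(s) → 6 Br-(aq) + 2 Al3+(aq), the reaction quotient is Q = [Br-(aq)]^6·[Al3+(aq)]^2.
Substituting the known concentrations and solving, log [Br-(aq)] = 0.362 and [Br-(aq)] = 2.3 M.

2.3 M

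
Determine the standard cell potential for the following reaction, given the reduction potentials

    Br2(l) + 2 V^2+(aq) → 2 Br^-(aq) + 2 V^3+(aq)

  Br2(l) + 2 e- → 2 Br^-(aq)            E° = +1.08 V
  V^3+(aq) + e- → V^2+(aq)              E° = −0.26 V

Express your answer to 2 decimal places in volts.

+1.34 V

In the reaction as written, Br2(l) is reduced (cathode) and V^3+(aq) is produced by oxidation at the anode.
E°cell = E°(cathode) − E°(anode) = +1.08 − (−0.26) = +1.34 V.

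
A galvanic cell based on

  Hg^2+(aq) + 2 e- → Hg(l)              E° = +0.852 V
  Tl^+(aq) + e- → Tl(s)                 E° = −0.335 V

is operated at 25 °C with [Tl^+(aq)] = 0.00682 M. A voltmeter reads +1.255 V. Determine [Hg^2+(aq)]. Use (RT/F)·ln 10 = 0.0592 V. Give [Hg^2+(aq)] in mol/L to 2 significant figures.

Hg²⁺/Hg is the cathode (higher E°); E°cell = +0.852 − (−0.335) = +1.187 V with n = 2.
Since E = E° − (0.0592/n)·log Q, log Q = n(E° − E)/0.0592 = −2.297.
The balanced reaction is Hg^2+(aq) + 2 Tl(s) → Hg(l) + 2 Tl^+(aq), so Q = [Tl^+(aq)]^2 / [Hg^2+(aq)].
Solving for the unknown gives log [Hg^2+(aq)] = −2.035, so [Hg^2+(aq)] ≈ 0.0092 M.

0.0092 M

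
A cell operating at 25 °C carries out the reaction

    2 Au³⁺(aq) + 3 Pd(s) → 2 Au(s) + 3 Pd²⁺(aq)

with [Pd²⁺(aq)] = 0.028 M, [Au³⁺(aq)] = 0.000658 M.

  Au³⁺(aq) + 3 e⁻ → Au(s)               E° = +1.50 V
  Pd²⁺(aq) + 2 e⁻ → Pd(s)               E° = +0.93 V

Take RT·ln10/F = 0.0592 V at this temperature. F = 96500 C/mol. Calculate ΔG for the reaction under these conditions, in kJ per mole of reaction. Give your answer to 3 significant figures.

The standard cell potential is +1.50 − (+0.93) = +0.57 V, with n = 6 electrons in the balanced equation.
Q = [Pd²⁺(aq)]^3 / [Au³⁺(aq)]^2 = 50.7, so log Q = 1.705 and E = +0.57 − (0.0592/6)(1.705) = +0.5532 V.
Then ΔG = −nFE = −6 × 96500 × +0.5532 J/mol = −320 kJ/mol.

−320 kJ/mol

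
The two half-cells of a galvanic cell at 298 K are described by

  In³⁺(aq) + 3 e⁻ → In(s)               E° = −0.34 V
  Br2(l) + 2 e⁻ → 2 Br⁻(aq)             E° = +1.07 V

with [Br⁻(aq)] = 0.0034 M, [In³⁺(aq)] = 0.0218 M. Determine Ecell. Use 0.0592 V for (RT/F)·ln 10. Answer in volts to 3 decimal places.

Br₂/Br⁻ is reduced (cathode, E° = +1.07 V) and In³⁺/In is oxidized (anode).
E°cell = E°cat − E°an = +1.07 − (−0.34) = +1.41 V; n = 6.
The balanced reaction is 3 Br2(l) + 2 In(s) → 6 Br⁻(aq) + 2 In³⁺(aq), so Q = [Br⁻(aq)]^6·[In³⁺(aq)]^2 = 7.34×10^−19 and log Q = −18.134.
E = E° − (0.0592/n)·log Q = +1.41 − (0.0592/6)(−18.134) = +1.589 V.

+1.589 V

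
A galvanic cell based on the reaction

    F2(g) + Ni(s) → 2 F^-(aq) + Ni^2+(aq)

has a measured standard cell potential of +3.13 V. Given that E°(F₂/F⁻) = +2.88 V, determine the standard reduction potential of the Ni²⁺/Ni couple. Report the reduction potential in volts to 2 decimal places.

−0.25 V

In the reaction as written the F₂/F⁻ couple is reduced (cathode) and Ni²⁺/Ni is oxidized (anode), so E°cell = E°(F₂/F⁻) − E°(Ni²⁺/Ni).
E°(Ni²⁺/Ni) = E°(cathode) − E°cell = +2.88 − (+3.13) = −0.25 V.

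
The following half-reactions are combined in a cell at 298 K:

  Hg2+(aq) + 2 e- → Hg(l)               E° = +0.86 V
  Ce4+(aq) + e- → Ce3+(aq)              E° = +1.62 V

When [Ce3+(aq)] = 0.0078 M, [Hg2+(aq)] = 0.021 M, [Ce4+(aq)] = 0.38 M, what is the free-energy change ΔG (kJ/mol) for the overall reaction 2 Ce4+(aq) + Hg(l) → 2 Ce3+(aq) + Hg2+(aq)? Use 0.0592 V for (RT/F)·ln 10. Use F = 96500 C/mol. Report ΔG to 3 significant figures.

E°cell = +1.62 − (+0.86) = +0.76 V; the balanced reaction transfers n = 2 electrons.
Here Q = ([Ce3+(aq)]^2·[Hg2+(aq)]) / [Ce4+(aq)]^2 = 8.85×10^−6 (log Q = −5.053), giving E = +0.76 − (0.0592/2)·(−5.053) = +0.9096 V.
ΔG = −nFE = −(2)(96500)(+0.9096) J/mol = −176 kJ/mol.

−176 kJ/mol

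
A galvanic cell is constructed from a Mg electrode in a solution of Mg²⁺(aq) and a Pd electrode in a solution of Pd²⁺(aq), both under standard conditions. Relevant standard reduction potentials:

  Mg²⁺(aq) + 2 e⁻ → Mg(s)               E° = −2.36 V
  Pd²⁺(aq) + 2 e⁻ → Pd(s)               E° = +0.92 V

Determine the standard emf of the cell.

+3.28 V

Of the two couples in this cell, the one with the more positive reduction potential is reduced at the cathode: here that is Pd²⁺/Pd (+0.92 V); Mg²⁺/Mg (−2.36 V) is the anode.
E°cell = E°(cathode) − E°(anode) = +0.92 − (−2.36) = +3.28 V.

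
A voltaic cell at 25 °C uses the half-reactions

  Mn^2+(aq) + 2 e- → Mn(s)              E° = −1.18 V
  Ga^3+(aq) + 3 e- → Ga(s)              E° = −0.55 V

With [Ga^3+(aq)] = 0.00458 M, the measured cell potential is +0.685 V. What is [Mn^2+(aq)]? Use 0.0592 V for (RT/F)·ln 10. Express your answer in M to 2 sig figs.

0.00038 M

The Ga³⁺/Ga couple has the larger reduction potential, so it is the cathode: E°cell = −0.55 − (−1.18) = +0.63 V and n = 6.
Since E = E° − (0.0592/n)·log Q, log Q = n(E° − E)/0.0592 = −5.574.
The balanced reaction is 2 Ga^3+(aq) + 3 Mn(s) → 2 Ga(s) + 3 Mn^2+(aq), so Q = [Mn^2+(aq)]^3 / [Ga^3+(aq)]^2.
Isolating [Mn^2+(aq)] in Q = 10^{−5.574} yields log [Mn^2+(aq)] = −3.417, i.e. 0.00038 M.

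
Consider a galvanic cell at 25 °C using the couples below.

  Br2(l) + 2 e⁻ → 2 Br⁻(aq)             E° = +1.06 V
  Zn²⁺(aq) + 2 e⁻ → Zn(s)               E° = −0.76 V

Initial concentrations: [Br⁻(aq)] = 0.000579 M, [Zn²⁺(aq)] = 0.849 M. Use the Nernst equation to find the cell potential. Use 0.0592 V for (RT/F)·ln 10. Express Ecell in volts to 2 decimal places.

+2.01 V

Br₂/Br⁻ is reduced (cathode, E° = +1.06 V) and Zn²⁺/Zn is oxidized (anode).
E°cell = +1.06 − (−0.76) = +1.82 V, with n = 2 electrons transferred.
Balancing gives Br2(l) + Zn(s) → 2 Br⁻(aq) + Zn²⁺(aq); hence Q = [Br⁻(aq)]^2·[Zn²⁺(aq)] = 2.85×10^−7 (log Q = −6.546).
By the Nernst equation, E = +1.82 − (0.0592/2)·(−6.546) = +2.01 V.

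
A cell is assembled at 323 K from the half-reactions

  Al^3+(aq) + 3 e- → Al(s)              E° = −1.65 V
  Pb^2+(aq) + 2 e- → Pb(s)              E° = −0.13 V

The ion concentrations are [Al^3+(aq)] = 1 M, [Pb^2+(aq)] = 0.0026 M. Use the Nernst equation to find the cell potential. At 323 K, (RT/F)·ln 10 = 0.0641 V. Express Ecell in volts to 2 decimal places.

+1.44 V

Pb²⁺/Pb is reduced (cathode, E° = −0.13 V) and Al³⁺/Al is oxidized (anode).
The standard potential is −0.13 − (−1.65) = +1.52 V and the balanced reaction transfers n = 6 electrons.
For the overall reaction 3 Pb^2+(aq) + 2 Al(s) → 3 Pb(s) + 2 Al^3+(aq), Q = [Al^3+(aq)]^2 / [Pb^2+(aq)]^3 = 5.69×10^7, giving log Q = 7.755.
By the Nernst equation, E = +1.52 − (0.0641/6)·(7.755) = +1.44 V.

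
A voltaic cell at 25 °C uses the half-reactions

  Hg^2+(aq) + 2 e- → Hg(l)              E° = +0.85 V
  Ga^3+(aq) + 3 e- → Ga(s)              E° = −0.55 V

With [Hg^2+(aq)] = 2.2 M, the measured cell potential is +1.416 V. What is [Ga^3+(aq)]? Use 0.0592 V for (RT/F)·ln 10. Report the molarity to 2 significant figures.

0.50 M

Hg²⁺/Hg is the cathode (higher E°); E°cell = +0.85 − (−0.55) = +1.40 V with n = 6.
Since E = E° − (0.0592/n)·log Q, log Q = n(E° − E)/0.0592 = −1.622.
Balancing electrons gives 3 Hg^2+(aq) + 2 Ga(s) → 3 Hg(l) + 2 Ga^3+(aq); thus Q = [Ga^3+(aq)]^2 / [Hg^2+(aq)]^3.
Solving for the unknown gives log [Ga^3+(aq)] = −0.297, so [Ga^3+(aq)] ≈ 0.50 M.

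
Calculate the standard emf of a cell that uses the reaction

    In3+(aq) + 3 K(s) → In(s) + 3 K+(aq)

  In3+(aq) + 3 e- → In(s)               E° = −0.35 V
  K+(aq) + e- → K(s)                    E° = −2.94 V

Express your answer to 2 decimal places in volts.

+2.59 V

In3+(aq) gains electrons, so the In³⁺/In couple is the cathode; the K⁺/K couple is the anode.
E°cell = E°(cathode) − E°(anode) = −0.35 − (−2.94) = +2.59 V.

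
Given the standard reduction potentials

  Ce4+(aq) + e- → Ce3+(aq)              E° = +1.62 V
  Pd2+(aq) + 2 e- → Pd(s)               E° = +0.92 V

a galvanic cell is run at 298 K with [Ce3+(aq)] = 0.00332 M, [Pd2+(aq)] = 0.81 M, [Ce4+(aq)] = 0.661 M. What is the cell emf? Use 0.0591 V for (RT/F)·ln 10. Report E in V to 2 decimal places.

+0.84 V

The Ce⁴⁺/Ce³⁺ couple has the more positive E°, so it is the cathode; Pd²⁺/Pd is the anode.
The standard potential is +1.62 − (+0.92) = +0.70 V and the balanced reaction transfers n = 2 electrons.
Balancing gives 2 Ce4+(aq) + Pd(s) → 2 Ce3+(aq) + Pd2+(aq); hence Q = ([Ce3+(aq)]^2·[Pd2+(aq)]) / [Ce4+(aq)]^2 = 2.04×10^−5 (log Q = −4.690).
E = E° − (0.0591/n)·log Q = +0.70 − (0.0591/2)(−4.690) = +0.84 V.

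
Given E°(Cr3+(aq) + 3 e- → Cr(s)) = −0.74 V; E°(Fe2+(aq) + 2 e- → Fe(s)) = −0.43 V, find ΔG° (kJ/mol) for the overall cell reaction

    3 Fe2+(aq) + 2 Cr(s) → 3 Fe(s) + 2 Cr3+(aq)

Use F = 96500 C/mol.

In the reaction as written Fe2+(aq) is reduced, so the Fe²⁺/Fe couple is the cathode and Cr³⁺/Cr is the anode.
E°cell = −0.43 − (−0.74) = +0.31 V; balancing electrons gives n = 6.
ΔG° = −nFE°cell = −(6)(96500)(+0.31) J/mol = −179 kJ/mol.

−179 kJ/mol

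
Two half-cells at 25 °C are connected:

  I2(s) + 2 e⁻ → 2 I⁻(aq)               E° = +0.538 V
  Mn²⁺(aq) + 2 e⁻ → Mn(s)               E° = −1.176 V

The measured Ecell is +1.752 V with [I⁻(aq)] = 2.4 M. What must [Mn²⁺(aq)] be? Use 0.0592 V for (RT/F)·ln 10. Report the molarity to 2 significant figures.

0.0090 M

With I₂/I⁻ at the cathode and Mn²⁺/Mn at the anode, E°cell = +0.538 − (−1.176) = +1.714 V (n = 2).
Rearranging E = E° − (0.0592/n)·log Q gives log Q = 2(+1.714 − (+1.752))/0.0592 = −1.284.
The balanced reaction is I2(s) + Mn(s) → 2 I⁻(aq) + Mn²⁺(aq), so Q = [I⁻(aq)]^2·[Mn²⁺(aq)].
Isolating [Mn²⁺(aq)] in Q = 10^{−1.284} yields log [Mn²⁺(aq)] = −2.044, i.e. 0.0090 M.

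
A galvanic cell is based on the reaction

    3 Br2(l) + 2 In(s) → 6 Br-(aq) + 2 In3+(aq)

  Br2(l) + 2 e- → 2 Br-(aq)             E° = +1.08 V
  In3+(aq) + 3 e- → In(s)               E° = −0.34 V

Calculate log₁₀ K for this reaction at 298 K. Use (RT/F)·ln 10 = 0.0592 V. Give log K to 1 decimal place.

log K = 143.9

The Br₂/Br⁻ couple is reduced (cathode); E°cell = +1.08 − (−0.34) = +1.42 V with n = 6.
At equilibrium E = 0, so log K = nE°cell / 0.0592 = (6)(+1.42) / 0.0592 = 143.9.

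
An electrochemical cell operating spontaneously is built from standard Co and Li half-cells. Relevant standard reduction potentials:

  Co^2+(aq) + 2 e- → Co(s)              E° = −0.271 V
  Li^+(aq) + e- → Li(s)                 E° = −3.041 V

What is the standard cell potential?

Of the two couples in this cell, the one with the more positive reduction potential is reduced at the cathode: here that is Co²⁺/Co (−0.271 V); Li⁺/Li (−3.041 V) is the anode.
E°cell = E°(cathode) − E°(anode) = −0.271 − (−3.041) = +2.770 V.

+2.770 V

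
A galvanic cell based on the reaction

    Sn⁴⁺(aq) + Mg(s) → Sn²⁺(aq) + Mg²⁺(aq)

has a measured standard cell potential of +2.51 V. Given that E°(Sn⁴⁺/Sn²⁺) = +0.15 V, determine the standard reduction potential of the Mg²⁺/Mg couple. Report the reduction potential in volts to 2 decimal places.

−2.36 V

In the reaction as written the Sn⁴⁺/Sn²⁺ couple is reduced (cathode) and Mg²⁺/Mg is oxidized (anode), so E°cell = E°(Sn⁴⁺/Sn²⁺) − E°(Mg²⁺/Mg).
E°(Mg²⁺/Mg) = E°(cathode) − E°cell = +0.15 − (+2.51) = −2.36 V.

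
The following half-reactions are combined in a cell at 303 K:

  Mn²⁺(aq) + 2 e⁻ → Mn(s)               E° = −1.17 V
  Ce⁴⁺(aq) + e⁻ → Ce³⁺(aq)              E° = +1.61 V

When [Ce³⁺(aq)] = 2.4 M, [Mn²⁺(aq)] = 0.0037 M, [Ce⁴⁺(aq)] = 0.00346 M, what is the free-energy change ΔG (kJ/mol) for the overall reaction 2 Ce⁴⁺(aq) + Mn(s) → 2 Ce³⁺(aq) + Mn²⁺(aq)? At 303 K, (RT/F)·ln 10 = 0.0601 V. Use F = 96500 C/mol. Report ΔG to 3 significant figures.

−518 kJ/mol

E°cell = +1.61 − (−1.17) = +2.78 V; the balanced reaction transfers n = 2 electrons.
Q = ([Ce³⁺(aq)]^2·[Mn²⁺(aq)]) / [Ce⁴⁺(aq)]^2 = 1.78×10^3, so log Q = 3.250 and E = +2.78 − (0.0601/2)(3.250) = +2.6823 V.
Then ΔG = −nFE = −2 × 96500 × +2.6823 J/mol = −518 kJ/mol.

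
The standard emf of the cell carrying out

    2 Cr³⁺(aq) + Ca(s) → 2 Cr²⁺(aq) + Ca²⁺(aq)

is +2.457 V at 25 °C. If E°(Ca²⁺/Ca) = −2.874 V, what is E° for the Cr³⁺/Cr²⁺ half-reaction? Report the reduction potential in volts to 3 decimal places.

−0.417 V

In the reaction as written the Cr³⁺/Cr²⁺ couple is reduced (cathode) and Ca²⁺/Ca is oxidized (anode), so E°cell = E°(Cr³⁺/Cr²⁺) − E°(Ca²⁺/Ca).
E°(Cr³⁺/Cr²⁺) = E°cell + E°(anode) = +2.457 + (−2.874) = −0.417 V.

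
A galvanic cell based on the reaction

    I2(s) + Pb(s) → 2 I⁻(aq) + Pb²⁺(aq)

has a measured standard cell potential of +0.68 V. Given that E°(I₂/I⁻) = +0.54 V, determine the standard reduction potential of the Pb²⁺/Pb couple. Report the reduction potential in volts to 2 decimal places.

In the reaction as written the I₂/I⁻ couple is reduced (cathode) and Pb²⁺/Pb is oxidized (anode), so E°cell = E°(I₂/I⁻) − E°(Pb²⁺/Pb).
E°(Pb²⁺/Pb) = E°(cathode) − E°cell = +0.54 − (+0.68) = −0.14 V.

−0.14 V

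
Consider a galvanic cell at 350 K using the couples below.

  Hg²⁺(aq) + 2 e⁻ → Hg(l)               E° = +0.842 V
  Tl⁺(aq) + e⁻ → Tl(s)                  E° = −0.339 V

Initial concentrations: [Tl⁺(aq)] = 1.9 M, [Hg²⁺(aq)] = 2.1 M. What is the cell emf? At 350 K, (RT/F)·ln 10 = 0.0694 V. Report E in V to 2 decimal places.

Since E°(Hg²⁺/Hg) > E°(Tl⁺/Tl), Hg²⁺/Hg serves as the cathode.
The standard potential is +0.842 − (−0.339) = +1.181 V and the balanced reaction transfers n = 2 electrons.
Balancing gives Hg²⁺(aq) + 2 Tl(s) → Hg(l) + 2 Tl⁺(aq); hence Q = [Tl⁺(aq)]^2 / [Hg²⁺(aq)] = 1.72 (log Q = 0.235).
By the Nernst equation, E = +1.181 − (0.0694/2)·(0.235) = +1.17 V.

+1.17 V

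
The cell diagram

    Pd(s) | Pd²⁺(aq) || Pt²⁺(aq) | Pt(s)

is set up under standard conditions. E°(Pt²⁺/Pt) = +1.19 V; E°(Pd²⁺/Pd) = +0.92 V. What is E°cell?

By convention the left-hand electrode in cell notation is the anode (oxidation) and the right-hand electrode is the cathode (reduction).
E°cell = E°(right) − E°(left) = +1.19 − (+0.92) = +0.27 V.

+0.27 V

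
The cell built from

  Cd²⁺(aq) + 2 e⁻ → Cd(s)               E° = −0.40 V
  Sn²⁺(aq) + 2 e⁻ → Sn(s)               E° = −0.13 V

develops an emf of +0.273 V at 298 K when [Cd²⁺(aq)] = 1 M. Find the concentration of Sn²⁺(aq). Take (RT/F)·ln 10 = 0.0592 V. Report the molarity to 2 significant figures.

Sn²⁺/Sn is the cathode (higher E°); E°cell = −0.13 − (−0.40) = +0.27 V with n = 2.
Rearranging E = E° − (0.0592/n)·log Q gives log Q = 2(+0.27 − (+0.273))/0.0592 = −0.101.
For Sn²⁺(aq) + Cd(s) → Sn(s) + Cd²⁺(aq), the reaction quotient is Q = [Cd²⁺(aq)] / [Sn²⁺(aq)].
Isolating [Sn²⁺(aq)] in Q = 10^{−0.101} yields log [Sn²⁺(aq)] = 0.101, i.e. 1.3 M.

1.3 M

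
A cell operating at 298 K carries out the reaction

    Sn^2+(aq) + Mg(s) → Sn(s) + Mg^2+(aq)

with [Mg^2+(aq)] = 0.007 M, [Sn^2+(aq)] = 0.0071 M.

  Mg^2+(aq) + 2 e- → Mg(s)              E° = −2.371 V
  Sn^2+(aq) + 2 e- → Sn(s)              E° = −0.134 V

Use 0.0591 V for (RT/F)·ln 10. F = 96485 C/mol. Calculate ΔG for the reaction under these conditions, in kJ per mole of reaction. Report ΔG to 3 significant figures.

With Sn²⁺/Sn reduced at the cathode, E°cell = −0.134 − (−2.371) = +2.237 V and n = 2.
Q = [Mg^2+(aq)] / [Sn^2+(aq)] = 0.986, so log Q = −0.006 and E = +2.237 − (0.0591/2)(−0.006) = +2.2372 V.
Finally ΔG = −nFE = −(2)(96485 C/mol)(+2.2372 V) = −432 kJ/mol.

−432 kJ/mol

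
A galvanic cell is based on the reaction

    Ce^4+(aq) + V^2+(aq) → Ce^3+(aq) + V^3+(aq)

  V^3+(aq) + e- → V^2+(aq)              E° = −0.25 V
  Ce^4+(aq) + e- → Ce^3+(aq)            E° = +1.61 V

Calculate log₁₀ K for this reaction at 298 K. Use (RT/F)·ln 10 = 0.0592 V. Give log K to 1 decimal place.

The Ce⁴⁺/Ce³⁺ couple is reduced (cathode); E°cell = +1.61 − (−0.25) = +1.86 V with n = 1.
At equilibrium E = 0, so log K = nE°cell / 0.0592 = (1)(+1.86) / 0.0592 = 31.4.

log K = 31.4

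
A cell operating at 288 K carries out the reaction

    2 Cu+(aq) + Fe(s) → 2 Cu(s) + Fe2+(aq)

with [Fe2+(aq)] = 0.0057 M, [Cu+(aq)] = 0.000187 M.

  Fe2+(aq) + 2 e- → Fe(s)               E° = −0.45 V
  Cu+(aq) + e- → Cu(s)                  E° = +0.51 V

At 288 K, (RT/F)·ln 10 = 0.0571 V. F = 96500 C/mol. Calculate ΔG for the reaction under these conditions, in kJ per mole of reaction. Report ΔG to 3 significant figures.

With Cu⁺/Cu reduced at the cathode, E°cell = +0.51 − (−0.45) = +0.96 V and n = 2.
Here Q = [Fe2+(aq)] / [Cu+(aq)]^2 = 1.63×10^5 (log Q = 5.212), giving E = +0.96 − (0.0571/2)·(5.212) = +0.8112 V.
ΔG = −nFE = −(2)(96500)(+0.8112) J/mol = −157 kJ/mol.

−157 kJ/mol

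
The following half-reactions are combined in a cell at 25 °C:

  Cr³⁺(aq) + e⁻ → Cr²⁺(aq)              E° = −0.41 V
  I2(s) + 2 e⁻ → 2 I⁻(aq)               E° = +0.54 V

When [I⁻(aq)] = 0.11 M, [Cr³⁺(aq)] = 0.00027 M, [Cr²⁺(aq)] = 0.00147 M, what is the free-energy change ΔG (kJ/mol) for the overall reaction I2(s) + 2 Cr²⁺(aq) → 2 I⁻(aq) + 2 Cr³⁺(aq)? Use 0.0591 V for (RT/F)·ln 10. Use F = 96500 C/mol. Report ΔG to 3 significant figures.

−203 kJ/mol

The standard cell potential is +0.54 − (−0.41) = +0.95 V, with n = 2 electrons in the balanced equation.
Q = ([I⁻(aq)]^2·[Cr³⁺(aq)]^2) / [Cr²⁺(aq)]^2 = 0.000408, so log Q = −3.389 and E = +0.95 − (0.0591/2)(−3.389) = +1.0501 V.
Then ΔG = −nFE = −2 × 96500 × +1.0501 J/mol = −203 kJ/mol.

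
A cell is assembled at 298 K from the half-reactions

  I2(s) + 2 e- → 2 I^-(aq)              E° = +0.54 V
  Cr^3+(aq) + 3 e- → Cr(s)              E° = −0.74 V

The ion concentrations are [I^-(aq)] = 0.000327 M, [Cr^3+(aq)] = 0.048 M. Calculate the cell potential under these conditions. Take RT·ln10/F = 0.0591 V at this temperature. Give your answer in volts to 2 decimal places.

The I₂/I⁻ couple has the more positive E°, so it is the cathode; Cr³⁺/Cr is the anode.
E°cell = E°cat − E°an = +0.54 − (−0.74) = +1.28 V; n = 6.
The balanced reaction is 3 I2(s) + 2 Cr(s) → 6 I^-(aq) + 2 Cr^3+(aq), so Q = [I^-(aq)]^6·[Cr^3+(aq)]^2 = 2.82×10^−24 and log Q = −23.550.
E = E° − (0.0591/n)·log Q = +1.28 − (0.0591/6)(−23.550) = +1.51 V.

+1.51 V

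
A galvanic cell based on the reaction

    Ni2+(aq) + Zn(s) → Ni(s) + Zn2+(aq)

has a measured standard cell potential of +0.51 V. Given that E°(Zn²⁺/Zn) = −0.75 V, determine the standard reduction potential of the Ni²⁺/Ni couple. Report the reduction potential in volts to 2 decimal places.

In the reaction as written the Ni²⁺/Ni couple is reduced (cathode) and Zn²⁺/Zn is oxidized (anode), so E°cell = E°(Ni²⁺/Ni) − E°(Zn²⁺/Zn).
E°(Ni²⁺/Ni) = E°cell + E°(anode) = +0.51 + (−0.75) = −0.24 V.

−0.24 V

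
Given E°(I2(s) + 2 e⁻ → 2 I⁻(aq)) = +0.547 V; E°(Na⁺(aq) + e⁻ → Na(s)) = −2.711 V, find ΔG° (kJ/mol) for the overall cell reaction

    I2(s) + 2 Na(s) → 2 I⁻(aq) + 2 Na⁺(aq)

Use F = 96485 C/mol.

In the reaction as written I2(s) is reduced, so the I₂/I⁻ couple is the cathode and Na⁺/Na is the anode.
E°cell = +0.547 − (−2.711) = +3.258 V; balancing electrons gives n = 2.
ΔG° = −nFE°cell = −(2)(96485)(+3.258) J/mol = −629 kJ/mol.

−629 kJ/mol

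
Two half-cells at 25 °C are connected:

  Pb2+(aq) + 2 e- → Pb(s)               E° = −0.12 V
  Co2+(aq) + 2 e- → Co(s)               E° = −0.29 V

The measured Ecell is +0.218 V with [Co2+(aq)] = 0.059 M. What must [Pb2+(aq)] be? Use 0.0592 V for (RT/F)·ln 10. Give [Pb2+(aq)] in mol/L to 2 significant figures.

2.5 M

With Pb²⁺/Pb at the cathode and Co²⁺/Co at the anode, E°cell = −0.12 − (−0.29) = +0.17 V (n = 2).
Since E = E° − (0.0592/n)·log Q, log Q = n(E° − E)/0.0592 = −1.622.
Balancing electrons gives Pb2+(aq) + Co(s) → Pb(s) + Co2+(aq); thus Q = [Co2+(aq)] / [Pb2+(aq)].
Isolating [Pb2+(aq)] in Q = 10^{−1.622} yields log [Pb2+(aq)] = 0.393, i.e. 2.5 M.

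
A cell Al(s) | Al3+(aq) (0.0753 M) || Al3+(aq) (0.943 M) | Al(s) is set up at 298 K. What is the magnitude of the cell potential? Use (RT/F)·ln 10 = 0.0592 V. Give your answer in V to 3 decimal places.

For a concentration cell E°cell = 0, since both electrodes use the same couple.
The compartment with the higher Al3+(aq) concentration (0.943 M) acts as the cathode; ions are reduced there and produced at the dilute (0.0753 M) anode.
With n = 3, Ecell = −(0.0592/3)·log([dilute]/[conc]) = −(0.0592/3)·log(0.0753/0.943) = +0.022 V.

0.022 V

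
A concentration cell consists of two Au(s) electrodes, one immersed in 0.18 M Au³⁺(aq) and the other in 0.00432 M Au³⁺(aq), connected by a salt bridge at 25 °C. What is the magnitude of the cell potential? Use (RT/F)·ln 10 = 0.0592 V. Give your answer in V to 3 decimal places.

0.032 V

For a concentration cell E°cell = 0, since both electrodes use the same couple.
The compartment with the higher Au³⁺(aq) concentration (0.18 M) acts as the cathode; ions are reduced there and produced at the dilute (0.00432 M) anode.
With n = 3, Ecell = −(0.0592/3)·log([dilute]/[conc]) = −(0.0592/3)·log(0.00432/0.18) = +0.032 V.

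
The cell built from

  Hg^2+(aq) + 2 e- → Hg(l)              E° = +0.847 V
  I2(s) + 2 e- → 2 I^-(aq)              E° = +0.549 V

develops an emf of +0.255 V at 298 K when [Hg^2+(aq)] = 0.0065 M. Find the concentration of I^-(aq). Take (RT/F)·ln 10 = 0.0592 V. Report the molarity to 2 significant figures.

2.3 M

With Hg²⁺/Hg at the cathode and I₂/I⁻ at the anode, E°cell = +0.847 − (+0.549) = +0.298 V (n = 2).
Since E = E° − (0.0592/n)·log Q, log Q = n(E° − E)/0.0592 = 1.453.
For Hg^2+(aq) + 2 I^-(aq) → Hg(l) + I2(s), the reaction quotient is Q = 1 / ([Hg^2+(aq)]·[I^-(aq)]^2).
Solving for the unknown gives log [I^-(aq)] = 0.367, so [I^-(aq)] ≈ 2.3 M.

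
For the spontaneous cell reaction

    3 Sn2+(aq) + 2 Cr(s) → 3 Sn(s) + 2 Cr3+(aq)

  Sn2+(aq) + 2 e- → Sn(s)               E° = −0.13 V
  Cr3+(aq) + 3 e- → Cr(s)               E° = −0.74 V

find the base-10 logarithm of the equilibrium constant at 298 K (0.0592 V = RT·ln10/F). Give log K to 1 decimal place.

The Sn²⁺/Sn couple is reduced (cathode); E°cell = −0.13 − (−0.74) = +0.61 V with n = 6.
At equilibrium E = 0, so log K = nE°cell / 0.0592 = (6)(+0.61) / 0.0592 = 61.8.

log K = 61.8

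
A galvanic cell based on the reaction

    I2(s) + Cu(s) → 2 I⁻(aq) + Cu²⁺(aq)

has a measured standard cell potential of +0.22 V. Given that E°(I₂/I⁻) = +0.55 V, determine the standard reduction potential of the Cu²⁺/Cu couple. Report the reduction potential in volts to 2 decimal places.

+0.33 V

In the reaction as written the I₂/I⁻ couple is reduced (cathode) and Cu²⁺/Cu is oxidized (anode), so E°cell = E°(I₂/I⁻) − E°(Cu²⁺/Cu).
E°(Cu²⁺/Cu) = E°(cathode) − E°cell = +0.55 − (+0.22) = +0.33 V.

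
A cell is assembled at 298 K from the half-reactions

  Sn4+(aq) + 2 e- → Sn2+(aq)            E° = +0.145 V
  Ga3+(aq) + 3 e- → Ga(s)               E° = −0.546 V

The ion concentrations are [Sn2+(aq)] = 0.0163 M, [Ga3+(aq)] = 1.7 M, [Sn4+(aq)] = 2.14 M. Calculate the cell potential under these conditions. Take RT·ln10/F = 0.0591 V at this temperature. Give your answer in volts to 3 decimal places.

+0.749 V

Since E°(Sn⁴⁺/Sn²⁺) > E°(Ga³⁺/Ga), Sn⁴⁺/Sn²⁺ serves as the cathode.
The standard potential is +0.145 − (−0.546) = +0.691 V and the balanced reaction transfers n = 6 electrons.
Balancing gives 3 Sn4+(aq) + 2 Ga(s) → 3 Sn2+(aq) + 2 Ga3+(aq); hence Q = ([Sn2+(aq)]^3·[Ga3+(aq)]^2) / [Sn4+(aq)]^3 = 1.28×10^−6 (log Q = −5.894).
E = E° − (0.0591/n)·log Q = +0.691 − (0.0591/6)(−5.894) = +0.749 V.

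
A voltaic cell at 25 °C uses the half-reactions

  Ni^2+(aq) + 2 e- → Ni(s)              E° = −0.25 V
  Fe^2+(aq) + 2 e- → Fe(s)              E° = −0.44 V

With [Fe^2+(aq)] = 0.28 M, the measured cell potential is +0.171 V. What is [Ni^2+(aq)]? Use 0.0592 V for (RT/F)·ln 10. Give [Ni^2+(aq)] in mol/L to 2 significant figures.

The Ni²⁺/Ni couple has the larger reduction potential, so it is the cathode: E°cell = −0.25 − (−0.44) = +0.19 V and n = 2.
Since E = E° − (0.0592/n)·log Q, log Q = n(E° − E)/0.0592 = 0.642.
Balancing electrons gives Ni^2+(aq) + Fe(s) → Ni(s) + Fe^2+(aq); thus Q = [Fe^2+(aq)] / [Ni^2+(aq)].
Solving for the unknown gives log [Ni^2+(aq)] = −1.195, so [Ni^2+(aq)] ≈ 0.064 M.

0.064 M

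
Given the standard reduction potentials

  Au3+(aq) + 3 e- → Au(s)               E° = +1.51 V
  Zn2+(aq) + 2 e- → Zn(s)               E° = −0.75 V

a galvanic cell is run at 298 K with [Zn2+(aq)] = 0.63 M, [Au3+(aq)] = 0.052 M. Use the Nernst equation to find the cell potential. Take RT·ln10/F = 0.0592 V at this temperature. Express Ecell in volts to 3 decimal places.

Au³⁺/Au is reduced (cathode, E° = +1.51 V) and Zn²⁺/Zn is oxidized (anode).
The standard potential is +1.51 − (−0.75) = +2.26 V and the balanced reaction transfers n = 6 electrons.
The balanced reaction is 2 Au3+(aq) + 3 Zn(s) → 2 Au(s) + 3 Zn2+(aq), so Q = [Zn2+(aq)]^3 / [Au3+(aq)]^2 = 92.5 and log Q = 1.966.
E = E° − (0.0592/n)·log Q = +2.26 − (0.0592/6)(1.966) = +2.241 V.

+2.241 V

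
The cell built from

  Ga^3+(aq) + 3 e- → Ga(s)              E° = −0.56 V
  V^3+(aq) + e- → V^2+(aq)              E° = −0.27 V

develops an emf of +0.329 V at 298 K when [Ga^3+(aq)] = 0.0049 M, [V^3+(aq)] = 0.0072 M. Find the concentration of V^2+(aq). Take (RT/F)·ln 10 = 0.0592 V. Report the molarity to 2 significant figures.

0.0093 M

V³⁺/V²⁺ is the cathode (higher E°); E°cell = −0.27 − (−0.56) = +0.29 V with n = 3.
From the Nernst equation, log Q = n(E° − E)/0.0592 = 3·(+0.29 − (+0.329))/0.0592 = −1.976.
Balancing electrons gives 3 V^3+(aq) + Ga(s) → 3 V^2+(aq) + Ga^3+(aq); thus Q = ([V^2+(aq)]^3·[Ga^3+(aq)]) / [V^3+(aq)]^3.
Isolating [V^2+(aq)] in Q = 10^{−1.976} yields log [V^2+(aq)] = −2.031, i.e. 0.0093 M.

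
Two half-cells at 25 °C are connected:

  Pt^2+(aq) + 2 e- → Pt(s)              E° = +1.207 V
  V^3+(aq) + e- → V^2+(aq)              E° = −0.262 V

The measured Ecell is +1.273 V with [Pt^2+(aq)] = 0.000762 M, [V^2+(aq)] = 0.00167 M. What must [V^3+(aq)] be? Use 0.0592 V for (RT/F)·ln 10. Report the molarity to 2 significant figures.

The Pt²⁺/Pt couple has the larger reduction potential, so it is the cathode: E°cell = +1.207 − (−0.262) = +1.469 V and n = 2.
Since E = E° − (0.0592/n)·log Q, log Q = n(E° − E)/0.0592 = 6.622.
The balanced reaction is Pt^2+(aq) + 2 V^2+(aq) → Pt(s) + 2 V^3+(aq), so Q = [V^3+(aq)]^2 / ([Pt^2+(aq)]·[V^2+(aq)]^2).
Substituting the known concentrations and solving, log [V^3+(aq)] = −1.025 and [V^3+(aq)] = 0.094 M.

0.094 M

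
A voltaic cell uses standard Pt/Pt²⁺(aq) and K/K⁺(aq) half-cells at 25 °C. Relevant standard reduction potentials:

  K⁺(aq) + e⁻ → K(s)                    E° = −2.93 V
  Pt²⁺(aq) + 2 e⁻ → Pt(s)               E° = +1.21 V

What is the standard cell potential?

The Pt²⁺/Pt couple has the higher E°, so Pt ion is reduced (cathode) and K is oxidized (anode).
E°cell = E°(cathode) − E°(anode) = +1.21 − (−2.93) = +4.14 V.

+4.14 V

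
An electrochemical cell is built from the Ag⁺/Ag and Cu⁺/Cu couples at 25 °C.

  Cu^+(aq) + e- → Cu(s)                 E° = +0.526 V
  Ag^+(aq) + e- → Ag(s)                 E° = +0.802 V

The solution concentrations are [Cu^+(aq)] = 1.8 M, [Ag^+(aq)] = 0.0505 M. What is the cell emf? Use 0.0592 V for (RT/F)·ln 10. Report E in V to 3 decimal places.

Since E°(Ag⁺/Ag) > E°(Cu⁺/Cu), Ag⁺/Ag serves as the cathode.
The standard potential is +0.802 − (+0.526) = +0.276 V and the balanced reaction transfers n = 1 electron.
The balanced reaction is Ag^+(aq) + Cu(s) → Ag(s) + Cu^+(aq), so Q = [Cu^+(aq)] / [Ag^+(aq)] = 35.6 and log Q = 1.552.
E = E° − (0.0592/n)·log Q = +0.276 − (0.0592/1)(1.552) = +0.184 V.

+0.184 V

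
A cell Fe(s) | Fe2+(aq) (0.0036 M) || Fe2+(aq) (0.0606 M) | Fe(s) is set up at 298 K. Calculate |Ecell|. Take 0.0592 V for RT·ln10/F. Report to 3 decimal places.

For a concentration cell E°cell = 0, since both electrodes use the same couple.
The compartment with the higher Fe2+(aq) concentration (0.0606 M) acts as the cathode; ions are reduced there and produced at the dilute (0.0036 M) anode.
With n = 2, Ecell = −(0.0592/2)·log([dilute]/[conc]) = −(0.0592/2)·log(0.0036/0.0606) = +0.036 V.

0.036 V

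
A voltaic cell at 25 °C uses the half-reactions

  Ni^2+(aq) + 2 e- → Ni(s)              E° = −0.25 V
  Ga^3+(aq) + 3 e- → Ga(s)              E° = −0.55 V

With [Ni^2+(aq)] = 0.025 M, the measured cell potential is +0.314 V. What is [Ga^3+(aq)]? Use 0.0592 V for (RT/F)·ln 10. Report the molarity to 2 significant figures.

With Ni²⁺/Ni at the cathode and Ga³⁺/Ga at the anode, E°cell = −0.25 − (−0.55) = +0.30 V (n = 6).
Rearranging E = E° − (0.0592/n)·log Q gives log Q = 6(+0.30 − (+0.314))/0.0592 = −1.419.
The balanced reaction is 3 Ni^2+(aq) + 2 Ga(s) → 3 Ni(s) + 2 Ga^3+(aq), so Q = [Ga^3+(aq)]^2 / [Ni^2+(aq)]^3.
Isolating [Ga^3+(aq)] in Q = 10^{−1.419} yields log [Ga^3+(aq)] = −3.113, i.e. 0.00077 M.

0.00077 M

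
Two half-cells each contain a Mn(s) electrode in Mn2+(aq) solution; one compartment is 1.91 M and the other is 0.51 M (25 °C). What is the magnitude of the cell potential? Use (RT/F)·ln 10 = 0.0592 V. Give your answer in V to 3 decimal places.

For a concentration cell E°cell = 0, since both electrodes use the same couple.
The compartment with the higher Mn2+(aq) concentration (1.91 M) acts as the cathode; ions are reduced there and produced at the dilute (0.51 M) anode.
With n = 2, Ecell = −(0.0592/2)·log([dilute]/[conc]) = −(0.0592/2)·log(0.51/1.91) = +0.017 V.

0.017 V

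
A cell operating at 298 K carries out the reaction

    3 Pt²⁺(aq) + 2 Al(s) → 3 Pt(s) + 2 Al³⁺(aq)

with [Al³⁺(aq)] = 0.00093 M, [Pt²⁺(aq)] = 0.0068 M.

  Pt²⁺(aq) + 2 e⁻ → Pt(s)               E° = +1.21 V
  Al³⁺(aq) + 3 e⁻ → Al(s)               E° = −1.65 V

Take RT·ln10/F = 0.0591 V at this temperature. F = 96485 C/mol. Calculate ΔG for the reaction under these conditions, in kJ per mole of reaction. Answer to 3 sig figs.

E°cell = +1.21 − (−1.65) = +2.86 V; the balanced reaction transfers n = 6 electrons.
Here Q = [Al³⁺(aq)]^2 / [Pt²⁺(aq)]^3 = 2.75 (log Q = 0.439), giving E = +2.86 − (0.0591/6)·(0.439) = +2.8557 V.
Then ΔG = −nFE = −6 × 96485 × +2.8557 J/mol = −1650 kJ/mol.

−1650 kJ/mol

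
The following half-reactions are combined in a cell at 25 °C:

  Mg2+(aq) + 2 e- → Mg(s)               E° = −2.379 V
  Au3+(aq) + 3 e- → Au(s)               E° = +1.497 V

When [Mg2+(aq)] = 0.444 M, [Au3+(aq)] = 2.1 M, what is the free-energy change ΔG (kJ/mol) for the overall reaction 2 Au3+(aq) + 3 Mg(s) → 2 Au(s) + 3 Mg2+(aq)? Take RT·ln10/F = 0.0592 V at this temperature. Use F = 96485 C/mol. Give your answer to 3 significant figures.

E°cell = +1.497 − (−2.379) = +3.876 V; the balanced reaction transfers n = 6 electrons.
The reaction quotient is [Mg2+(aq)]^3 / [Au3+(aq)]^2 = 0.0198; by Nernst, E = +3.876 − (0.0592/6)(−1.702) = +3.8928 V.
Finally ΔG = −nFE = −(6)(96485 C/mol)(+3.8928 V) = −2250 kJ/mol.

−2250 kJ/mol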